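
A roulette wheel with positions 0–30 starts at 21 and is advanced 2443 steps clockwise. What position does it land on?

15

2443 − 78·31 = 25, so 2443 ≡ 25 (mod 31).
(21 + 25) mod 31 = 15.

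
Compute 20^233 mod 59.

Square-and-reduce mod 59: 20^1≡20, 20^2≡46, 20^4≡51, 20^8≡5, 20^16≡25, 20^32≡35, 20^64≡45, 20^128≡19.
Since 233 = 1 + 8 + 32 + 64 + 128 in binary, 20^233 ≡ 20·5·35·45·19 ≡ 20 (mod 59).

20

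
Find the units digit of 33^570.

9

Powers of 3 mod 10 repeat with period 4: 3, 9, 7, 1.
570 leaves remainder 2 on division by 4, so 33^570 ends in 9.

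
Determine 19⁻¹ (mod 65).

65 = 3·19 + 8
19 = 2·8 + 3
8 = 2·3 + 2
3 = 1·2 + 1
2 = 2·1 + 0
Back-substituting gives 19·24 ≡ 1 (mod 65).

24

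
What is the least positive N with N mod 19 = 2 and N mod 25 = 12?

287

Since 25·16 ≡ 1 (mod 19), take x = 12 + 25·((2−12)·16 mod 19) = 12 + 25·11 = 287.
Check: 287 mod 19 = 2, 287 mod 25 = 12.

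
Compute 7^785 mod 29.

7

Square-and-reduce mod 29: 7^1≡7, 7^2≡20, 7^4≡23, 7^8≡7, 7^16≡20, 7^32≡23, 7^64≡7, 7^128≡20, 7^256≡23, 7^512≡7.
785 = 1 + 16 + 256 + 512, so 7^785 ≡ 7·20·23·7 ≡ 7 (mod 29).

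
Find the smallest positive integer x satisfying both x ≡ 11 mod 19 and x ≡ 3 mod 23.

49

x ≡ 11 (mod 19) gives x ∈ {11, 30, 49}.
The first of these with x mod 23 = 3 is 49.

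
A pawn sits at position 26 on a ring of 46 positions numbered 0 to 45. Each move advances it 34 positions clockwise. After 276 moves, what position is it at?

26

276·34 = 9384.
9384 − 204·46 = 0, so 9384 ≡ 0 (mod 46).
(26 + 0) mod 46 = 26.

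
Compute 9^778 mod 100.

By repeated squaring mod 100: 9^1≡9, 9^2≡81, 9^4≡61, 9^8≡21, 9^16≡41, 9^32≡81, 9^64≡61, 9^128≡21, 9^256≡41, 9^512≡81.
Since 778 = 2 + 8 + 256 + 512 in binary, 9^778 ≡ 81·21·41·81 ≡ 21 (mod 100).

21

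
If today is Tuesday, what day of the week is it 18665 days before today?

18665 mod 7 = 3 (since 2666·7 = 18662).
Tuesday − 3 days → Saturday.

Saturday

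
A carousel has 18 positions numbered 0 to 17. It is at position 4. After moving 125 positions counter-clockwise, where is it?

Dividing 125 by 18 gives quotient 6 and remainder 17.
(4 − 17) mod 18 = 5.

5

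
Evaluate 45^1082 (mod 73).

54

By repeated squaring mod 73: 45^1≡45, 45^2≡54, 45^4≡69, 45^8≡16, 45^16≡37, 45^32≡55, 45^64≡32, 45^128≡2, 45^256≡4, 45^512≡16, 45^1024≡37.
Since 1082 = 2 + 8 + 16 + 32 + 1024 in binary, 45^1082 ≡ 54·16·37·55·37 ≡ 54 (mod 73).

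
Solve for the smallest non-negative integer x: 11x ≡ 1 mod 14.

The inverse of 11 mod 14 is 9 (since 11·9 = 99 ≡ 1).
Multiplying both sides by 9: x ≡ 9·1 = 9 ≡ 9 (mod 14).

9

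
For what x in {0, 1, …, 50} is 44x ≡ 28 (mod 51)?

The inverse of 44 mod 51 is 29 (since 44·29 = 1276 ≡ 1).
Multiplying both sides by 29: x ≡ 29·28 = 812 ≡ 47 (mod 51).
Check: 44·47 = 2068 = 40·51 + 28.

47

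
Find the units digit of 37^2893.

7

Powers of 7 mod 10 repeat with period 4: 7, 9, 3, 1.
2893 leaves remainder 1 on division by 4, so 37^2893 ends in 7.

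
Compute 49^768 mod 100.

By repeated squaring mod 100: 49^1≡49, 49^2≡1, 49^4≡1, 49^8≡1, 49^16≡1, 49^32≡1, 49^64≡1, 49^128≡1, 49^256≡1, 49^512≡1.
Since 768 = 256 + 512 in binary, 49^768 ≡ 1·1 ≡ 1 (mod 100).

1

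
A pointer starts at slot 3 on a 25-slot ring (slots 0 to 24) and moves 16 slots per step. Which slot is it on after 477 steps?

10

477·16 = 7632.
7632 − 305·25 = 7, so 7632 ≡ 7 (mod 25).
(3 + 7) mod 25 = 10.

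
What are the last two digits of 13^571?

Square-and-reduce mod 100: 13^1≡13, 13^2≡69, 13^4≡61, 13^8≡21, 13^16≡41, 13^32≡81, 13^64≡61, 13^128≡21, 13^256≡41, 13^512≡81.
571 = 1 + 2 + 8 + 16 + 32 + 512, so 13^571 ≡ 13·69·21·41·81·81 ≡ 37 (mod 100).

37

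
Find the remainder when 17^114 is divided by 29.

28

Successive squares of 17 mod 29: 17^1≡17, 17^2≡28, 17^4≡1, 17^8≡1, 17^16≡1, 17^32≡1, 17^64≡1.
114 = 2 + 16 + 32 + 64, so 17^114 ≡ 28·1·1·1 ≡ 28 (mod 29).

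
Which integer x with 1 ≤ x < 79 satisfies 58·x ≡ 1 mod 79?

15

58·15 = 870 = 11·79 + 1, so 58⁻¹ ≡ 15 (mod 79).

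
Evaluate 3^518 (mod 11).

5

Square-and-reduce mod 11: 3^1≡3, 3^2≡9, 3^4≡4, 3^8≡5, 3^16≡3, 3^32≡9, 3^64≡4, 3^128≡5, 3^256≡3, 3^512≡9.
518 = 2 + 4 + 512, so 3^518 ≡ 9·4·9 ≡ 5 (mod 11).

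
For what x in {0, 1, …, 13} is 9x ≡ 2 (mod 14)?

8

The inverse of 9 mod 14 is 11 (since 9·11 = 99 ≡ 1).
So x ≡ 11·2 = 22 ≡ 8 (mod 14).
Check: 9·8 = 72 = 5·14 + 2.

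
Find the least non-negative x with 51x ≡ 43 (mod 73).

51⁻¹ ≡ 63 (mod 73) because 51·63 = 3213 = 44·73 + 1.
So x ≡ 63·43 = 2709 ≡ 8 (mod 73).

8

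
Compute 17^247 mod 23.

Successive squares of 17 mod 23: 17^1≡17, 17^2≡13, 17^4≡8, 17^8≡18, 17^16≡2, 17^32≡4, 17^64≡16, 17^128≡3.
247 = 1 + 2 + 4 + 16 + 32 + 64 + 128, so 17^247 ≡ 17·13·8·2·4·16·3 ≡ 21 (mod 23).

21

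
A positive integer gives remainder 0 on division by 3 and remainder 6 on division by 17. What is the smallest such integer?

6

Since 17·2 ≡ 1 (mod 3), take x = 6 + 17·((0−6)·2 mod 3) = 6 + 17·0 = 6.
Check: 6 mod 3 = 0, 6 mod 17 = 6.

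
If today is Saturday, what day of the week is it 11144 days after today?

Dividing 11144 by 7 gives quotient 1592 and remainder 0.
Saturday + 0 days → Saturday.

Saturday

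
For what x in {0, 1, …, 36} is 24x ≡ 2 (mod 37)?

The inverse of 24 mod 37 is 17 (since 24·17 = 408 ≡ 1).
So x ≡ 17·2 = 34 ≡ 34 (mod 37).

34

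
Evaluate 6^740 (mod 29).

Square-and-reduce mod 29: 6^1≡6, 6^2≡7, 6^4≡20, 6^8≡23, 6^16≡7, 6^32≡20, 6^64≡23, 6^128≡7, 6^256≡20, 6^512≡23.
740 = 4 + 32 + 64 + 128 + 512, so 6^740 ≡ 20·20·23·7·23 ≡ 25 (mod 29).

25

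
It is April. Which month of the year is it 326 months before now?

February

326 − 27·12 = 2, so 326 ≡ 2 (mod 12).
April − 2 months → February.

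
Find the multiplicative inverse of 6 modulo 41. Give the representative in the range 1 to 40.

6·7 = 42 = 1·41 + 1, so 6⁻¹ ≡ 7 (mod 41).

7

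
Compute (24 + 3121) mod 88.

3121 − 35·88 = 41, so 3121 ≡ 41 (mod 88).
(24 + 41) mod 88 = 65.

65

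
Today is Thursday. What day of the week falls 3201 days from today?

Saturday

3201 − 457·7 = 2, so 3201 ≡ 2 (mod 7).
Thursday + 2 days → Saturday.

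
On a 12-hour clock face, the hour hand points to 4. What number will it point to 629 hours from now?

629 mod 12 = 5 (since 52·12 = 624).
4 + 5 → 9 on a 12-hour dial.

9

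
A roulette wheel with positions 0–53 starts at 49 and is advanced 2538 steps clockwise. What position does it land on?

49

2538 − 47·54 = 0, so 2538 ≡ 0 (mod 54).
(49 + 0) mod 54 = 49.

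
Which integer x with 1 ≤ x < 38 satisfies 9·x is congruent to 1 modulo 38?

17

38 = 4·9 + 2
9 = 4·2 + 1
2 = 2·1 + 0
Back-substituting gives 9·17 ≡ 1 (mod 38).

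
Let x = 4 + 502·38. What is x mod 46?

36

502·38 = 19076.
19076 − 414·46 = 32, so 19076 ≡ 32 (mod 46).
(4 + 32) mod 46 = 36.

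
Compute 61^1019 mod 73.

Successive squares of 61 mod 73: 61^1≡61, 61^2≡71, 61^4≡4, 61^8≡16, 61^16≡37, 61^32≡55, 61^64≡32, 61^128≡2, 61^256≡4, 61^512≡16.
Since 1019 = 1 + 2 + 8 + 16 + 32 + 64 + 128 + 256 + 512 in binary, 61^1019 ≡ 61·71·16·37·55·32·2·4·16 ≡ 19 (mod 73).

19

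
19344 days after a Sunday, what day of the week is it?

Wednesday

19344 mod 7 = 3 (since 2763·7 = 19341).
Sunday + 3 days → Wednesday.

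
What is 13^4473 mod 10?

3

Last digits of 3^n: 3, 9, 7, 1 (period 4).
4473 leaves remainder 1 on division by 4, so 13^4473 ends in 3.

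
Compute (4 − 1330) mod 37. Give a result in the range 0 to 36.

1330 mod 37 = 35 (since 35·37 = 1295).
(4 − 35) mod 37 = 6.

6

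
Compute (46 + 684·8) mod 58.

8

684·8 = 5472.
5472 = 94·58 + 20, so 5472 mod 58 = 20.
(46 + 20) mod 58 = 8.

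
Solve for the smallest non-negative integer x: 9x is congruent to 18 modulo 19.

2

The inverse of 9 mod 19 is 17 (since 9·17 = 153 ≡ 1).
So x ≡ 17·18 = 306 ≡ 2 (mod 19).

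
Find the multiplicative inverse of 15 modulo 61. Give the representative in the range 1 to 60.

57

15·57 = 855 = 14·61 + 1, so 15⁻¹ ≡ 57 (mod 61).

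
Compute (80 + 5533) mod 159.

5533 − 34·159 = 127, so 5533 ≡ 127 (mod 159).
(80 + 127) mod 159 = 48.

48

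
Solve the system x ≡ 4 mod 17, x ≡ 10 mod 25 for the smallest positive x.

310

x ≡ 4 (mod 17) gives x ∈ {4, 21, 38, 55, 72, 89, 106, 123, …}.
The first of these with x mod 25 = 10 is 310.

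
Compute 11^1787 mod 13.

6

Successive squares of 11 mod 13: 11^1≡11, 11^2≡4, 11^4≡3, 11^8≡9, 11^16≡3, 11^32≡9, 11^64≡3, 11^128≡9, 11^256≡3, 11^512≡9, 11^1024≡3.
Since 1787 = 1 + 2 + 8 + 16 + 32 + 64 + 128 + 512 + 1024 in binary, 11^1787 ≡ 11·4·9·3·9·3·9·9·3 ≡ 6 (mod 13).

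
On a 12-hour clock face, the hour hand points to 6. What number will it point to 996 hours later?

996 − 83·12 = 0, so 996 ≡ 0 (mod 12).
6 + 0 → 6 on a 12-hour dial.

6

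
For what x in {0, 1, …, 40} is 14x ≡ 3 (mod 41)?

9

14⁻¹ ≡ 3 (mod 41) because 14·3 = 42 = 1·41 + 1.
Multiplying both sides by 3: x ≡ 3·3 = 9 ≡ 9 (mod 41).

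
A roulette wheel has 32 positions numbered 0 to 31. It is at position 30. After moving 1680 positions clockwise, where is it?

Dividing 1680 by 32 gives quotient 52 and remainder 16.
(30 + 16) mod 32 = 14.

14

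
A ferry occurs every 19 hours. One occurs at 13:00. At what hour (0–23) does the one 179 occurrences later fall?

6

179·19 = 3401.
Dividing 3401 by 24 gives quotient 141 and remainder 17.
(13 + 17) mod 24 = 6.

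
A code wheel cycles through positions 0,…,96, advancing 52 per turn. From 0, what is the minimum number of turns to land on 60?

The inverse of 52 mod 97 is 28 (since 52·28 = 1456 ≡ 1).
So x ≡ 28·60 = 1680 ≡ 31 (mod 97).
Check: 52·31 = 1612 = 16·97 + 60.

31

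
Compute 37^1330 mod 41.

1

Successive squares of 37 mod 41: 37^1≡37, 37^2≡16, 37^4≡10, 37^8≡18, 37^16≡37, 37^32≡16, 37^64≡10, 37^128≡18, 37^256≡37, 37^512≡16, 37^1024≡10.
1330 = 2 + 16 + 32 + 256 + 1024, so 37^1330 ≡ 16·37·16·37·10 ≡ 1 (mod 41).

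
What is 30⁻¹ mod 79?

30·29 = 870 = 11·79 + 1, so 30⁻¹ ≡ 29 (mod 79).

29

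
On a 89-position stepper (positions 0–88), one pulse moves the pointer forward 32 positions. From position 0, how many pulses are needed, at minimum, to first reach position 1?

64

89 = 2·32 + 25
32 = 1·25 + 7
25 = 3·7 + 4
7 = 1·4 + 3
4 = 1·3 + 1
3 = 3·1 + 0
Back-substituting gives 32·64 ≡ 1 (mod 89).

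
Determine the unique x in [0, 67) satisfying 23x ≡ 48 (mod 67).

23⁻¹ ≡ 35 (mod 67) because 23·35 = 805 = 12·67 + 1.
So x ≡ 35·48 = 1680 ≡ 5 (mod 67).
Check: 23·5 = 115 = 1·67 + 48.

5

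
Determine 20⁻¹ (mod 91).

41

91 = 4·20 + 11
20 = 1·11 + 9
11 = 1·9 + 2
9 = 4·2 + 1
2 = 2·1 + 0
Back-substituting gives 20·41 ≡ 1 (mod 91).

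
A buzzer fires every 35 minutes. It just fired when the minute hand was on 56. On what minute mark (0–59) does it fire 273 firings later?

273·35 = 9555.
9555 − 159·60 = 15, so 9555 ≡ 15 (mod 60).
(56 + 15) mod 60 = 11.

11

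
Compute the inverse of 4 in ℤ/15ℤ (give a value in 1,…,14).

4·4 = 16 = 1·15 + 1, so 4⁻¹ ≡ 4 (mod 15).

4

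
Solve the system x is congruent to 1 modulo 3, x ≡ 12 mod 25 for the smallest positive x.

Since 25·1 ≡ 1 (mod 3), take x = 12 + 25·((1−12)·1 mod 3) = 12 + 25·1 = 37.
Check: 37 mod 3 = 1, 37 mod 25 = 12.

37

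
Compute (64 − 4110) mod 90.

4

Dividing 4110 by 90 gives quotient 45 and remainder 60.
(64 − 60) mod 90 = 4.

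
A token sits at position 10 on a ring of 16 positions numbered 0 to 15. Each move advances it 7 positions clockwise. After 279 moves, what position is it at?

279·7 = 1953.
1953 mod 16 = 1 (since 122·16 = 1952).
(10 + 1) mod 16 = 11.

11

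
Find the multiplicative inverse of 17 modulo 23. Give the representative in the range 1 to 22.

19

17·19 = 323 = 14·23 + 1, so 17⁻¹ ≡ 19 (mod 23).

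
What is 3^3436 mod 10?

The units digit of 3^n cycles with period 4: 3, 9, 7, 1, …
3436 mod 4 = 0, so the last digit matches 3^4 = 1.

1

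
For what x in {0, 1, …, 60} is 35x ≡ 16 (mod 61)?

51

35⁻¹ ≡ 7 (mod 61) because 35·7 = 245 = 4·61 + 1.
So x ≡ 7·16 = 112 ≡ 51 (mod 61).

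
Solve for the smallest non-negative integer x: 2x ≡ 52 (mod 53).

26

The inverse of 2 mod 53 is 27 (since 2·27 = 54 ≡ 1).
Multiplying both sides by 27: x ≡ 27·52 = 1404 ≡ 26 (mod 53).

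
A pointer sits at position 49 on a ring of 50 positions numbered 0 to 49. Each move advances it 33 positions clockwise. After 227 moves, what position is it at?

40

227·33 = 7491.
7491 − 149·50 = 41, so 7491 ≡ 41 (mod 50).
(49 + 41) mod 50 = 40.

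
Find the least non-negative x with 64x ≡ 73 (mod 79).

64⁻¹ ≡ 21 (mod 79) because 64·21 = 1344 = 17·79 + 1.
So x ≡ 21·73 = 1533 ≡ 32 (mod 79).

32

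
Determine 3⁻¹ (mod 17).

6

17 = 5·3 + 2
3 = 1·2 + 1
2 = 2·1 + 0
Back-substituting gives 3·6 ≡ 1 (mod 17).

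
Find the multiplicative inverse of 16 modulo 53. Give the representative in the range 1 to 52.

53 = 3·16 + 5
16 = 3·5 + 1
5 = 5·1 + 0
Back-substituting gives 16·10 ≡ 1 (mod 53).

10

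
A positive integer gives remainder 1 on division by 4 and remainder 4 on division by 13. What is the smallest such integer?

x ≡ 1 (mod 4) gives x ∈ {1, 5, 9, 13, 17}.
The first of these with x mod 13 = 4 is 17.

17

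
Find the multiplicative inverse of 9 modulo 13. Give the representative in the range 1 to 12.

3

13 = 1·9 + 4
9 = 2·4 + 1
4 = 4·1 + 0
Back-substituting gives 9·3 ≡ 1 (mod 13).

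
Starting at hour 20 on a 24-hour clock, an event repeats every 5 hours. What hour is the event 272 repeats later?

12

272·5 = 1360.
1360 = 56·24 + 16, so 1360 mod 24 = 16.
(20 + 16) mod 24 = 12.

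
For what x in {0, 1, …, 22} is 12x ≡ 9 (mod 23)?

The inverse of 12 mod 23 is 2 (since 12·2 = 24 ≡ 1).
So x ≡ 2·9 = 18 ≡ 18 (mod 23).
Check: 12·18 = 216 = 9·23 + 9.

18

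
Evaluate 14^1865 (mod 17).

3

Successive squares of 14 mod 17: 14^1≡14, 14^2≡9, 14^4≡13, 14^8≡16, 14^16≡1, 14^32≡1, 14^64≡1, 14^128≡1, 14^256≡1, 14^512≡1, 14^1024≡1.
Since 1865 = 1 + 8 + 64 + 256 + 512 + 1024 in binary, 14^1865 ≡ 14·16·1·1·1·1 ≡ 3 (mod 17).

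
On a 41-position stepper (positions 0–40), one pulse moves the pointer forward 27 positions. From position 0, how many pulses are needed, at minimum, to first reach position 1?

38

41 = 1·27 + 14
27 = 1·14 + 13
14 = 1·13 + 1
13 = 13·1 + 0
Back-substituting gives 27·38 ≡ 1 (mod 41).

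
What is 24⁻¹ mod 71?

3

71 = 2·24 + 23
24 = 1·23 + 1
23 = 23·1 + 0
Back-substituting gives 24·3 ≡ 1 (mod 71).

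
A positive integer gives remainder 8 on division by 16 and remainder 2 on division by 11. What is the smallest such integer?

x ≡ 2 (mod 11) gives x ∈ {2, 13, 24}.
The first of these with x mod 16 = 8 is 24.

24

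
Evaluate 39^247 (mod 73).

Successive squares of 39 mod 73: 39^1≡39, 39^2≡61, 39^4≡71, 39^8≡4, 39^16≡16, 39^32≡37, 39^64≡55, 39^128≡32.
Since 247 = 1 + 2 + 4 + 16 + 32 + 64 + 128 in binary, 39^247 ≡ 39·61·71·16·37·55·32 ≡ 44 (mod 73).

44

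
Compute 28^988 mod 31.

7

By repeated squaring mod 31: 28^1≡28, 28^2≡9, 28^4≡19, 28^8≡20, 28^16≡28, 28^32≡9, 28^64≡19, 28^128≡20, 28^256≡28, 28^512≡9.
Since 988 = 4 + 8 + 16 + 64 + 128 + 256 + 512 in binary, 28^988 ≡ 19·20·28·19·20·28·9 ≡ 7 (mod 31).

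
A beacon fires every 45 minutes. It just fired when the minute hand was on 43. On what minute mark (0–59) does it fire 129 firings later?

129·45 = 5805.
5805 − 96·60 = 45, so 5805 ≡ 45 (mod 60).
(43 + 45) mod 60 = 28.

28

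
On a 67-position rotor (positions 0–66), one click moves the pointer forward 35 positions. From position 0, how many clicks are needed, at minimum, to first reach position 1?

35·23 = 805 = 12·67 + 1, so 35⁻¹ ≡ 23 (mod 67).

23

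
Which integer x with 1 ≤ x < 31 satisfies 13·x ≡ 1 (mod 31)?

12

13·12 = 156 = 5·31 + 1, so 13⁻¹ ≡ 12 (mod 31).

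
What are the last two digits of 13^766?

09

Successive squares of 13 mod 100: 13^1≡13, 13^2≡69, 13^4≡61, 13^8≡21, 13^16≡41, 13^32≡81, 13^64≡61, 13^128≡21, 13^256≡41, 13^512≡81.
Since 766 = 2 + 4 + 8 + 16 + 32 + 64 + 128 + 512 in binary, 13^766 ≡ 69·61·21·41·81·61·21·81 ≡ 9 (mod 100).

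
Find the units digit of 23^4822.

9

Last digits of 3^n: 3, 9, 7, 1 (period 4).
4822 mod 4 = 2, so the last digit matches 3^2 = 9.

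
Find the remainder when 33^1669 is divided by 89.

By repeated squaring mod 89: 33^1≡33, 33^2≡21, 33^4≡85, 33^8≡16, 33^16≡78, 33^32≡32, 33^64≡45, 33^128≡67, 33^256≡39, 33^512≡8, 33^1024≡64.
1669 = 1 + 4 + 128 + 512 + 1024, so 33^1669 ≡ 33·85·67·8·64 ≡ 14 (mod 89).

14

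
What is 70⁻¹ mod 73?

73 = 1·70 + 3
70 = 23·3 + 1
3 = 3·1 + 0
Back-substituting gives 70·24 ≡ 1 (mod 73).

24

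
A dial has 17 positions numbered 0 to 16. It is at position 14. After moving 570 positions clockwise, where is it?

6

570 = 33·17 + 9, so 570 mod 17 = 9.
(14 + 9) mod 17 = 6.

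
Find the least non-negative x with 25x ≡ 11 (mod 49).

22

25⁻¹ ≡ 2 (mod 49) because 25·2 = 50 = 1·49 + 1.
Multiplying both sides by 2: x ≡ 2·11 = 22 ≡ 22 (mod 49).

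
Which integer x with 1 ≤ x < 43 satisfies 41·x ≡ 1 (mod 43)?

21

41·21 = 861 = 20·43 + 1, so 41⁻¹ ≡ 21 (mod 43).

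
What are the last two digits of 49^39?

Successive squares of 49 mod 100: 49^1≡49, 49^2≡1, 49^4≡1, 49^8≡1, 49^16≡1, 49^32≡1.
Since 39 = 1 + 2 + 4 + 32 in binary, 49^39 ≡ 49·1·1·1 ≡ 49 (mod 100).

49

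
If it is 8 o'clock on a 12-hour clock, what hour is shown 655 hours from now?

3

655 − 54·12 = 7, so 655 ≡ 7 (mod 12).
8 + 7 → 3 on a 12-hour dial.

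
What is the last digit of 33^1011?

Last digits of 3^n: 3, 9, 7, 1 (period 4).
1011 mod 4 = 3, so the last digit matches 3^3 = 7.

7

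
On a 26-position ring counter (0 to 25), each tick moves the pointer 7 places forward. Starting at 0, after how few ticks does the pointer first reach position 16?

6

The inverse of 7 mod 26 is 15 (since 7·15 = 105 ≡ 1).
So x ≡ 15·16 = 240 ≡ 6 (mod 26).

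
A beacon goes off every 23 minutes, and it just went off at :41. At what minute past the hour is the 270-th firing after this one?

270·23 = 6210.
6210 − 103·60 = 30, so 6210 ≡ 30 (mod 60).
(41 + 30) mod 60 = 11.

11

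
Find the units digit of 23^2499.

7

Last digits of 3^n: 3, 9, 7, 1 (period 4).
2499 mod 4 = 3, so the last digit matches 3^3 = 7.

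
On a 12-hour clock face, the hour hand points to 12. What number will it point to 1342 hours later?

1342 − 111·12 = 10, so 1342 ≡ 10 (mod 12).
12 + 10 → 10 on a 12-hour dial.

10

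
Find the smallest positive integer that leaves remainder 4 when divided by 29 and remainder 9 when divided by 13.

x ≡ 9 (mod 13) gives x ∈ {9, 22, 35, 48, 61, 74, 87, 100, …}.
The first of these with x mod 29 = 4 is 178.

178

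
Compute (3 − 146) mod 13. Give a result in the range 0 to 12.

0

146 mod 13 = 3 (since 11·13 = 143).
(3 − 3) mod 13 = 0.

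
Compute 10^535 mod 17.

Successive squares of 10 mod 17: 10^1≡10, 10^2≡15, 10^4≡4, 10^8≡16, 10^16≡1, 10^32≡1, 10^64≡1, 10^128≡1, 10^256≡1, 10^512≡1.
535 = 1 + 2 + 4 + 16 + 512, so 10^535 ≡ 10·15·4·1·1 ≡ 5 (mod 17).

5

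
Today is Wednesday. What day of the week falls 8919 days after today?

Thursday

Dividing 8919 by 7 gives quotient 1274 and remainder 1.
Wednesday + 1 day → Thursday.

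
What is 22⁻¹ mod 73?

22·10 = 220 = 3·73 + 1, so 22⁻¹ ≡ 10 (mod 73).

10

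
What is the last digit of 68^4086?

4

Last digits of 8^n: 8, 4, 2, 6 (period 4).
4086 mod 4 = 2, so the last digit matches 8^2 = 4.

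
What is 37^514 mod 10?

The units digit of 37^n cycles with period 4: 7, 9, 3, 1, …
514 leaves remainder 2 on division by 4, so 37^514 ends in 9.

9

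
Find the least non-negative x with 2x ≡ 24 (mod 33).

12

2⁻¹ ≡ 17 (mod 33) because 2·17 = 34 = 1·33 + 1.
So x ≡ 17·24 = 408 ≡ 12 (mod 33).
Check: 2·12 = 24 = 0·33 + 24.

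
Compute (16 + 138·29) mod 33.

25

138·29 = 4002.
Dividing 4002 by 33 gives quotient 121 and remainder 9.
(16 + 9) mod 33 = 25.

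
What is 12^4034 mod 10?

Last digits of 2^n: 2, 4, 8, 6 (period 4).
4034 leaves remainder 2 on division by 4, so 12^4034 ends in 4.

4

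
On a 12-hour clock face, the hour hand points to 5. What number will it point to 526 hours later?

526 = 43·12 + 10, so 526 mod 12 = 10.
5 + 10 → 3 on a 12-hour dial.

3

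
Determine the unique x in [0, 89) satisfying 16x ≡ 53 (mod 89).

The inverse of 16 mod 89 is 39 (since 16·39 = 624 ≡ 1).
Multiplying both sides by 39: x ≡ 39·53 = 2067 ≡ 20 (mod 89).

20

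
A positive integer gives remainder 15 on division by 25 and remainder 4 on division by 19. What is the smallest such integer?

Since 19·4 ≡ 1 (mod 25), take x = 4 + 19·((15−4)·4 mod 25) = 4 + 19·19 = 365.
Check: 365 mod 25 = 15, 365 mod 19 = 4.

365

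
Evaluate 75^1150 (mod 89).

Successive squares of 75 mod 89: 75^1≡75, 75^2≡18, 75^4≡57, 75^8≡45, 75^16≡67, 75^32≡39, 75^64≡8, 75^128≡64, 75^256≡2, 75^512≡4, 75^1024≡16.
Since 1150 = 2 + 4 + 8 + 16 + 32 + 64 + 1024 in binary, 75^1150 ≡ 18·57·45·67·39·8·16 ≡ 47 (mod 89).

47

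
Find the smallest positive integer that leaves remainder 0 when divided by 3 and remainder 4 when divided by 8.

12

x ≡ 0 (mod 3) gives x ∈ {0, 3, 6, 9, 12}.
The first of these with x mod 8 = 4 is 12.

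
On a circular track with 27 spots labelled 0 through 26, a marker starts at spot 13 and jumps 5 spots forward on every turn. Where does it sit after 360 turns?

4

360·5 = 1800.
Dividing 1800 by 27 gives quotient 66 and remainder 18.
(13 + 18) mod 27 = 4.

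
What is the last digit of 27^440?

Powers of 7 mod 10 repeat with period 4: 7, 9, 3, 1.
440 leaves remainder 0 on division by 4, so 27^440 ends in 1.

1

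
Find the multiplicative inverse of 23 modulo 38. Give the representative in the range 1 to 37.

23·5 = 115 = 3·38 + 1, so 23⁻¹ ≡ 5 (mod 38).

5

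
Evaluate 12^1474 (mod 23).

1

Square-and-reduce mod 23: 12^1≡12, 12^2≡6, 12^4≡13, 12^8≡8, 12^16≡18, 12^32≡2, 12^64≡4, 12^128≡16, 12^256≡3, 12^512≡9, 12^1024≡12.
Since 1474 = 2 + 64 + 128 + 256 + 1024 in binary, 12^1474 ≡ 6·4·16·3·12 ≡ 1 (mod 23).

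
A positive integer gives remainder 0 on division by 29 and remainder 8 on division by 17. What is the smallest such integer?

x ≡ 8 (mod 17) gives x ∈ {8, 25, 42, 59, 76, 93, 110, 127, …}.
The first of these with x mod 29 = 0 is 348.

348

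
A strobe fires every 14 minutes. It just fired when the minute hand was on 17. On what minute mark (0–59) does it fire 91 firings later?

91·14 = 1274.
1274 − 21·60 = 14, so 1274 ≡ 14 (mod 60).
(17 + 14) mod 60 = 31.

31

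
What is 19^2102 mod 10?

The units digit of 19^n cycles with period 2: 9, 1, …
2102 mod 2 = 0, so the last digit matches 9^2 = 1.

1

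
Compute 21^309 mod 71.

28

Square-and-reduce mod 71: 21^1≡21, 21^2≡15, 21^4≡12, 21^8≡2, 21^16≡4, 21^32≡16, 21^64≡43, 21^128≡3, 21^256≡9.
309 = 1 + 4 + 16 + 32 + 256, so 21^309 ≡ 21·12·4·16·9 ≡ 28 (mod 71).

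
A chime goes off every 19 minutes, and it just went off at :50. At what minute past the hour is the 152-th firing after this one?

58

152·19 = 2888.
2888 mod 60 = 8 (since 48·60 = 2880).
(50 + 8) mod 60 = 58.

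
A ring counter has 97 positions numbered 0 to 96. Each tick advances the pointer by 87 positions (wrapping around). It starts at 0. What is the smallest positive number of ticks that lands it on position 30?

The inverse of 87 mod 97 is 29 (since 87·29 = 2523 ≡ 1).
So x ≡ 29·30 = 870 ≡ 94 (mod 97).
Check: 87·94 = 8178 = 84·97 + 30.

94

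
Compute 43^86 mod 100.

49

Square-and-reduce mod 100: 43^1≡43, 43^2≡49, 43^4≡1, 43^8≡1, 43^16≡1, 43^32≡1, 43^64≡1.
Since 86 = 2 + 4 + 16 + 64 in binary, 43^86 ≡ 49·1·1·1 ≡ 49 (mod 100).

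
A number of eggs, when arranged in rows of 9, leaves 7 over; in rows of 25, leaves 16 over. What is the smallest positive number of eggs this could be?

x ≡ 7 (mod 9) gives x ∈ {7, 16}.
The first of these with x mod 25 = 16 is 16.

16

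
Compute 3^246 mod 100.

29

By repeated squaring mod 100: 3^1≡3, 3^2≡9, 3^4≡81, 3^8≡61, 3^16≡21, 3^32≡41, 3^64≡81, 3^128≡61.
246 = 2 + 4 + 16 + 32 + 64 + 128, so 3^246 ≡ 9·81·21·41·81·61 ≡ 29 (mod 100).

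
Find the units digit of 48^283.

Powers of 8 mod 10 repeat with period 4: 8, 4, 2, 6.
283 mod 4 = 3, so the last digit matches 8^3 = 2.

2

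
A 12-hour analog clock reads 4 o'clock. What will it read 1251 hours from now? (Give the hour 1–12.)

7

1251 mod 12 = 3 (since 104·12 = 1248).
4 + 3 → 7 on a 12-hour dial.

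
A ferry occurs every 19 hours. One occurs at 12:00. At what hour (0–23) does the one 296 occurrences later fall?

296·19 = 5624.
5624 = 234·24 + 8, so 5624 mod 24 = 8.
(12 + 8) mod 24 = 20.

20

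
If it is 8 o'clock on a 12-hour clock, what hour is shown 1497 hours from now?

1497 mod 12 = 9 (since 124·12 = 1488).
8 + 9 → 5 on a 12-hour dial.

5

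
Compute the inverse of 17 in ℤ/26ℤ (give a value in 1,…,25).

17·23 = 391 = 15·26 + 1, so 17⁻¹ ≡ 23 (mod 26).

23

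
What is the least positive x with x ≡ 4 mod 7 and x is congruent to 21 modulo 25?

x ≡ 4 (mod 7) gives x ∈ {4, 11, 18, 25, 32, 39, 46}.
The first of these with x mod 25 = 21 is 46.

46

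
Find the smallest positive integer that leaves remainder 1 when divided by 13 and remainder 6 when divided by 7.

27

x ≡ 6 (mod 7) gives x ∈ {6, 13, 20, 27}.
The first of these with x mod 13 = 1 is 27.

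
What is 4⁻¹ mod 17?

4·13 = 52 = 3·17 + 1, so 4⁻¹ ≡ 13 (mod 17).

13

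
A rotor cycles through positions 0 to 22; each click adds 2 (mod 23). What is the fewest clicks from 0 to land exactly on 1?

23 = 11·2 + 1
2 = 2·1 + 0
Back-substituting gives 2·12 ≡ 1 (mod 23).

12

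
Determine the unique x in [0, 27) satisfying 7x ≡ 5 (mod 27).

20

The inverse of 7 mod 27 is 4 (since 7·4 = 28 ≡ 1).
So x ≡ 4·5 = 20 ≡ 20 (mod 27).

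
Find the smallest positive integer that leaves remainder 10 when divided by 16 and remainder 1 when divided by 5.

Since 5·13 ≡ 1 (mod 16), take x = 1 + 5·((10−1)·13 mod 16) = 1 + 5·5 = 26.
Check: 26 mod 16 = 10, 26 mod 5 = 1.

26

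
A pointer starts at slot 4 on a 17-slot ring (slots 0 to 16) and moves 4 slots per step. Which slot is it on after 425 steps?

425·4 = 1700.
1700 − 100·17 = 0, so 1700 ≡ 0 (mod 17).
(4 + 0) mod 17 = 4.

4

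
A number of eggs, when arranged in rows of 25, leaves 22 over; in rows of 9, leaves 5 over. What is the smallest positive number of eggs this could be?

122

x ≡ 5 (mod 9) gives x ∈ {5, 14, 23, 32, 41, 50, 59, 68, …}.
The first of these with x mod 25 = 22 is 122.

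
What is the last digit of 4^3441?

4

The units digit of 4^n cycles with period 2: 4, 6, …
3441 leaves remainder 1 on division by 2, so 4^3441 ends in 4.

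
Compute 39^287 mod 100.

79

Successive squares of 39 mod 100: 39^1≡39, 39^2≡21, 39^4≡41, 39^8≡81, 39^16≡61, 39^32≡21, 39^64≡41, 39^128≡81, 39^256≡61.
Since 287 = 1 + 2 + 4 + 8 + 16 + 256 in binary, 39^287 ≡ 39·21·41·81·61·61 ≡ 79 (mod 100).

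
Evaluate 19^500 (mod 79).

36

Successive squares of 19 mod 79: 19^1≡19, 19^2≡45, 19^4≡50, 19^8≡51, 19^16≡73, 19^32≡36, 19^64≡32, 19^128≡76, 19^256≡9.
500 = 4 + 16 + 32 + 64 + 128 + 256, so 19^500 ≡ 50·73·36·32·76·9 ≡ 36 (mod 79).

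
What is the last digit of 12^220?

The units digit of 12^n cycles with period 4: 2, 4, 8, 6, …
220 mod 4 = 0, so the last digit matches 2^4 = 6.

6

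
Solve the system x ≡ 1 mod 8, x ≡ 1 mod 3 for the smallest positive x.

1

x ≡ 1 (mod 3) gives x ∈ {1}.
The first of these with x mod 8 = 1 is 1.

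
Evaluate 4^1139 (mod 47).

2

By repeated squaring mod 47: 4^1≡4, 4^2≡16, 4^4≡21, 4^8≡18, 4^16≡42, 4^32≡25, 4^64≡14, 4^128≡8, 4^256≡17, 4^512≡7, 4^1024≡2.
1139 = 1 + 2 + 16 + 32 + 64 + 1024, so 4^1139 ≡ 4·16·42·25·14·2 ≡ 2 (mod 47).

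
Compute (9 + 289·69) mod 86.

289·69 = 19941.
Dividing 19941 by 86 gives quotient 231 and remainder 75.
(9 + 75) mod 86 = 84.

84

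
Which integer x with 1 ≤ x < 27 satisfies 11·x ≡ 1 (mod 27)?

27 = 2·11 + 5
11 = 2·5 + 1
5 = 5·1 + 0
Back-substituting gives 11·5 ≡ 1 (mod 27).

5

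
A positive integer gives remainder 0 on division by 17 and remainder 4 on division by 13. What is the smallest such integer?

17

x ≡ 4 (mod 13) gives x ∈ {4, 17}.
The first of these with x mod 17 = 0 is 17.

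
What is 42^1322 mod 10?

Powers of 2 mod 10 repeat with period 4: 2, 4, 8, 6.
1322 leaves remainder 2 on division by 4, so 42^1322 ends in 4.

4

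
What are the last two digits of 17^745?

By repeated squaring mod 100: 17^1≡17, 17^2≡89, 17^4≡21, 17^8≡41, 17^16≡81, 17^32≡61, 17^64≡21, 17^128≡41, 17^256≡81, 17^512≡61.
Since 745 = 1 + 8 + 32 + 64 + 128 + 512 in binary, 17^745 ≡ 17·41·61·21·41·61 ≡ 57 (mod 100).

57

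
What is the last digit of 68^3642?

4

Powers of 8 mod 10 repeat with period 4: 8, 4, 2, 6.
3642 leaves remainder 2 on division by 4, so 68^3642 ends in 4.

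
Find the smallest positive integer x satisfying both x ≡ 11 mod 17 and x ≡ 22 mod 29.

283

x ≡ 11 (mod 17) gives x ∈ {11, 28, 45, 62, 79, 96, 113, 130, …}.
The first of these with x mod 29 = 22 is 283.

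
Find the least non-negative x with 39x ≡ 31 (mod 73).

The inverse of 39 mod 73 is 15 (since 39·15 = 585 ≡ 1).
Multiplying both sides by 15: x ≡ 15·31 = 465 ≡ 27 (mod 73).

27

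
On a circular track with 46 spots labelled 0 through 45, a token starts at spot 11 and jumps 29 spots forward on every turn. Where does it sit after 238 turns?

13

238·29 = 6902.
6902 mod 46 = 2 (since 150·46 = 6900).
(11 + 2) mod 46 = 13.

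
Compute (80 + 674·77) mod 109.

94

674·77 = 51898.
51898 mod 109 = 14 (since 476·109 = 51884).
(80 + 14) mod 109 = 94.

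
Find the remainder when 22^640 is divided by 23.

Square-and-reduce mod 23: 22^1≡22, 22^2≡1, 22^4≡1, 22^8≡1, 22^16≡1, 22^32≡1, 22^64≡1, 22^128≡1, 22^256≡1, 22^512≡1.
640 = 128 + 512, so 22^640 ≡ 1·1 ≡ 1 (mod 23).

1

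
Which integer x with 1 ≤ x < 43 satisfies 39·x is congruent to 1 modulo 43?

32

43 = 1·39 + 4
39 = 9·4 + 3
4 = 1·3 + 1
3 = 3·1 + 0
Back-substituting gives 39·32 ≡ 1 (mod 43).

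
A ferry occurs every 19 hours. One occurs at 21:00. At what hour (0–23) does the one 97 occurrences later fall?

16

97·19 = 1843.
1843 mod 24 = 19 (since 76·24 = 1824).
(21 + 19) mod 24 = 16.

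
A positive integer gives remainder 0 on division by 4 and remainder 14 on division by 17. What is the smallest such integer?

48

x ≡ 0 (mod 4) gives x ∈ {0, 4, 8, 12, 16, 20, 24, 28, …}.
The first of these with x mod 17 = 14 is 48.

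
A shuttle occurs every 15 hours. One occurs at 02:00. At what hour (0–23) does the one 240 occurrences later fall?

240·15 = 3600.
3600 = 150·24 + 0, so 3600 mod 24 = 0.
(2 + 0) mod 24 = 2.

2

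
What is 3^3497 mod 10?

Last digits of 3^n: 3, 9, 7, 1 (period 4).
3497 leaves remainder 1 on division by 4, so 3^3497 ends in 3.

3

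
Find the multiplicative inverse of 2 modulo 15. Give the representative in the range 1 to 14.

15 = 7·2 + 1
2 = 2·1 + 0
Back-substituting gives 2·8 ≡ 1 (mod 15).

8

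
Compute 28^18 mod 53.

By repeated squaring mod 53: 28^1≡28, 28^2≡42, 28^4≡15, 28^8≡13, 28^16≡10.
18 = 2 + 16, so 28^18 ≡ 42·10 ≡ 49 (mod 53).

49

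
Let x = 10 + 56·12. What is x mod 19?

17

56·12 = 672.
672 mod 19 = 7 (since 35·19 = 665).
(10 + 7) mod 19 = 17.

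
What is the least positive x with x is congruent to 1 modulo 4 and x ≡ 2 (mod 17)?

x ≡ 1 (mod 4) gives x ∈ {1, 5, 9, 13, 17, 21, 25, 29, …}.
The first of these with x mod 17 = 2 is 53.

53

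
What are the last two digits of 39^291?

By repeated squaring mod 100: 39^1≡39, 39^2≡21, 39^4≡41, 39^8≡81, 39^16≡61, 39^32≡21, 39^64≡41, 39^128≡81, 39^256≡61.
Since 291 = 1 + 2 + 32 + 256 in binary, 39^291 ≡ 39·21·21·61 ≡ 39 (mod 100).

39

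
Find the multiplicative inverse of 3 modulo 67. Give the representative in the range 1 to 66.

45

67 = 22·3 + 1
3 = 3·1 + 0
Back-substituting gives 3·45 ≡ 1 (mod 67).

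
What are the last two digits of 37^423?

By repeated squaring mod 100: 37^1≡37, 37^2≡69, 37^4≡61, 37^8≡21, 37^16≡41, 37^32≡81, 37^64≡61, 37^128≡21, 37^256≡41.
423 = 1 + 2 + 4 + 32 + 128 + 256, so 37^423 ≡ 37·69·61·81·21·41 ≡ 53 (mod 100).

53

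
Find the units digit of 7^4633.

7

The units digit of 7^n cycles with period 4: 7, 9, 3, 1, …
4633 leaves remainder 1 on division by 4, so 7^4633 ends in 7.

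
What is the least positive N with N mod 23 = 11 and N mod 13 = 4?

x ≡ 4 (mod 13) gives x ∈ {4, 17, 30, 43, 56, 69, 82, 95, …}.
The first of these with x mod 23 = 11 is 264.

264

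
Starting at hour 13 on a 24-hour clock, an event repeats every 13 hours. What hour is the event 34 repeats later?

34·13 = 442.
442 − 18·24 = 10, so 442 ≡ 10 (mod 24).
(13 + 10) mod 24 = 23.

23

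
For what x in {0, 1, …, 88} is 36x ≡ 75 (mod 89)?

54

The inverse of 36 mod 89 is 47 (since 36·47 = 1692 ≡ 1).
So x ≡ 47·75 = 3525 ≡ 54 (mod 89).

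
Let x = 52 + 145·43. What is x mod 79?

46

145·43 = 6235.
6235 mod 79 = 73 (since 78·79 = 6162).
(52 + 73) mod 79 = 46.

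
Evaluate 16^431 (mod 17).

16

Successive squares of 16 mod 17: 16^1≡16, 16^2≡1, 16^4≡1, 16^8≡1, 16^16≡1, 16^32≡1, 16^64≡1, 16^128≡1, 16^256≡1.
431 = 1 + 2 + 4 + 8 + 32 + 128 + 256, so 16^431 ≡ 16·1·1·1·1·1·1 ≡ 16 (mod 17).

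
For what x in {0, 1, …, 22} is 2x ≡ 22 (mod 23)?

The inverse of 2 mod 23 is 12 (since 2·12 = 24 ≡ 1).
Multiplying both sides by 12: x ≡ 12·22 = 264 ≡ 11 (mod 23).
Check: 2·11 = 22 = 0·23 + 22.

11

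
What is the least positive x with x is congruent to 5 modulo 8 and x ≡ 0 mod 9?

45

Since 9·1 ≡ 1 (mod 8), take x = 0 + 9·((5−0)·1 mod 8) = 0 + 9·5 = 45.
Check: 45 mod 8 = 5, 45 mod 9 = 0.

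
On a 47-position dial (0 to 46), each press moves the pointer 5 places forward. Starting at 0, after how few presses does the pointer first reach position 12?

40

The inverse of 5 mod 47 is 19 (since 5·19 = 95 ≡ 1).
So x ≡ 19·12 = 228 ≡ 40 (mod 47).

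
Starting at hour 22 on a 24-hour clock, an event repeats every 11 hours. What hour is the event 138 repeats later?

138·11 = 1518.
1518 mod 24 = 6 (since 63·24 = 1512).
(22 + 6) mod 24 = 4.

4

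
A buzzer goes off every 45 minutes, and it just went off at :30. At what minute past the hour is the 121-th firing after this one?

121·45 = 5445.
Dividing 5445 by 60 gives quotient 90 and remainder 45.
(30 + 45) mod 60 = 15.

15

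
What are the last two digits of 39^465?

Square-and-reduce mod 100: 39^1≡39, 39^2≡21, 39^4≡41, 39^8≡81, 39^16≡61, 39^32≡21, 39^64≡41, 39^128≡81, 39^256≡61.
465 = 1 + 16 + 64 + 128 + 256, so 39^465 ≡ 39·61·41·81·61 ≡ 99 (mod 100).

99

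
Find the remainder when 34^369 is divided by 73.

Successive squares of 34 mod 73: 34^1≡34, 34^2≡61, 34^4≡71, 34^8≡4, 34^16≡16, 34^32≡37, 34^64≡55, 34^128≡32, 34^256≡2.
369 = 1 + 16 + 32 + 64 + 256, so 34^369 ≡ 34·16·37·55·2 ≡ 63 (mod 73).

63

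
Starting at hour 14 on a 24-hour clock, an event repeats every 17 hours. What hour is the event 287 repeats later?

21

287·17 = 4879.
4879 − 203·24 = 7, so 4879 ≡ 7 (mod 24).
(14 + 7) mod 24 = 21.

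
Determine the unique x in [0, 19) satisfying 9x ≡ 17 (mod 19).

4

9⁻¹ ≡ 17 (mod 19) because 9·17 = 153 = 8·19 + 1.
So x ≡ 17·17 = 289 ≡ 4 (mod 19).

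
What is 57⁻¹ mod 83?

57·67 = 3819 = 46·83 + 1, so 57⁻¹ ≡ 67 (mod 83).

67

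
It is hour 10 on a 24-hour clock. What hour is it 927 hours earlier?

19

927 − 38·24 = 15, so 927 ≡ 15 (mod 24).
(10 − 15) mod 24 = 19.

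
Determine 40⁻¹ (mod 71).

16

40·16 = 640 = 9·71 + 1, so 40⁻¹ ≡ 16 (mod 71).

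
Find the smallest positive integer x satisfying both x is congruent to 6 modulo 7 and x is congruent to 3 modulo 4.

27

x ≡ 3 (mod 4) gives x ∈ {3, 7, 11, 15, 19, 23, 27}.
The first of these with x mod 7 = 6 is 27.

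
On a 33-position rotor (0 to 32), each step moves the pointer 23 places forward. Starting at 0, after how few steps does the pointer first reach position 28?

The inverse of 23 mod 33 is 23 (since 23·23 = 529 ≡ 1).
Multiplying both sides by 23: x ≡ 23·28 = 644 ≡ 17 (mod 33).

17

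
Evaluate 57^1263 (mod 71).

25

Successive squares of 57 mod 71: 57^1≡57, 57^2≡54, 57^4≡5, 57^8≡25, 57^16≡57, 57^32≡54, 57^64≡5, 57^128≡25, 57^256≡57, 57^512≡54, 57^1024≡5.
1263 = 1 + 2 + 4 + 8 + 32 + 64 + 128 + 1024, so 57^1263 ≡ 57·54·5·25·54·5·25·5 ≡ 25 (mod 71).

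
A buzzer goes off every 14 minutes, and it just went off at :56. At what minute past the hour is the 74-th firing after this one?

12

74·14 = 1036.
1036 = 17·60 + 16, so 1036 mod 60 = 16.
(56 + 16) mod 60 = 12.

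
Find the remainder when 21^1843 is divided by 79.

By repeated squaring mod 79: 21^1≡21, 21^2≡46, 21^4≡62, 21^8≡52, 21^16≡18, 21^32≡8, 21^64≡64, 21^128≡67, 21^256≡65, 21^512≡38, 21^1024≡22.
Since 1843 = 1 + 2 + 16 + 32 + 256 + 512 + 1024 in binary, 21^1843 ≡ 21·46·18·8·65·38·22 ≡ 22 (mod 79).

22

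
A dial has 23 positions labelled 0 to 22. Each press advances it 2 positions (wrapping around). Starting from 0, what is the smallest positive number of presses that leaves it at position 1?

12

2·12 = 24 = 1·23 + 1, so 2⁻¹ ≡ 12 (mod 23).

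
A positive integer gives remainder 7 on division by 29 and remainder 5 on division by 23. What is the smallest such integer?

Since 23·24 ≡ 1 (mod 29), take x = 5 + 23·((7−5)·24 mod 29) = 5 + 23·19 = 442.
Check: 442 mod 29 = 7, 442 mod 23 = 5.

442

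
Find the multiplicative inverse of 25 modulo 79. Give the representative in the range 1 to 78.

19

79 = 3·25 + 4
25 = 6·4 + 1
4 = 4·1 + 0
Back-substituting gives 25·19 ≡ 1 (mod 79).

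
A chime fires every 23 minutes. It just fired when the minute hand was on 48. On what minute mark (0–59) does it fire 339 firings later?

45

339·23 = 7797.
7797 − 129·60 = 57, so 7797 ≡ 57 (mod 60).
(48 + 57) mod 60 = 45.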